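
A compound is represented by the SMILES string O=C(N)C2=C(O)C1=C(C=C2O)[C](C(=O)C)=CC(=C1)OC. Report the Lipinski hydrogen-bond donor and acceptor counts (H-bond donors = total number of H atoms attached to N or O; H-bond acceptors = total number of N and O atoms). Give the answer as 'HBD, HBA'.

Donors: find every N or O and count the H atoms it carries.
  atom 1 (O): bond orders sum to 2 → 0 H
  atom 3 (N): bond orders sum to 1 → 2 H
  atom 6 (O): bond orders sum to 1 → 1 H
  atom 11 (O): bond orders sum to 1 → 1 H
  atom 14 (O): bond orders sum to 2 → 0 H
  atom 19 (O): bond orders sum to 2 → 0 H
Lipinski HBD = 4.
Acceptors: N atoms = 1, O atoms = 5 → HBA = 6.

4, 6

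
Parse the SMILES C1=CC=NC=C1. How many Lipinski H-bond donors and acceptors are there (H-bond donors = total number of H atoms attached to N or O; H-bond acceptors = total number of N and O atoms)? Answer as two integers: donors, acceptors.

Donors: find every N or O and count the H atoms it carries.
  atom 4 (N): bond orders sum to 3 → 0 H
Lipinski HBD = 0.
Acceptors: N atoms = 1, O atoms = 0 → HBA = 1.

0, 1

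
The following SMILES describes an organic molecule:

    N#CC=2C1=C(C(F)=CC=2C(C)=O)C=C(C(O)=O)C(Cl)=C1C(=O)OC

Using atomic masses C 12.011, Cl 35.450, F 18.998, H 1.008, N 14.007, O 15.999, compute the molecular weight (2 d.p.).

First, the molecular formula is C16H9ClFNO5 (counting implicit H from valence).
  C: 16 × 12.011 = 192.176
  Cl: 1 × 35.450 = 35.450
  F: 1 × 18.998 = 18.998
  H: 9 × 1.008 = 9.072
  N: 1 × 14.007 = 14.007
  O: 5 × 15.999 = 79.995
Sum: 16×12.011 + 1×35.450 + 1×18.998 + 9×1.008 + 1×14.007 + 5×15.999 = 349.698 → 349.70 g/mol.

349.70 g/mol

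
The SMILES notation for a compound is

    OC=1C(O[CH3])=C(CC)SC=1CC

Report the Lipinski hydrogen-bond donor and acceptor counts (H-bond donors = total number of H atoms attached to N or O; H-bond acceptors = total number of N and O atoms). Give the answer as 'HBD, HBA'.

Donors: find every N or O and count the H atoms it carries.
  atom 1 (O): bond orders sum to 1 → 1 H
  atom 4 (O): bond orders sum to 2 → 0 H
Lipinski HBD = 1.
Acceptors: N atoms = 0, O atoms = 2 → HBA = 2.

1, 2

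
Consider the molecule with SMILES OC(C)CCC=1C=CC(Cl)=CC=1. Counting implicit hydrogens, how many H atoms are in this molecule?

Walk through each heavy atom and fill implicit hydrogens from standard valence (C 4, N 3, O 2, S 2, halogen 1):
  atom 1: O, bond orders sum to 1 (valence 2) → 1 H
  atom 2: C, bond orders sum to 3 (valence 4) → 1 H
  atom 3: C, bond orders sum to 1 (valence 4) → 3 H
  atom 4: C, bond orders sum to 2 (valence 4) → 2 H
  atom 5: C, bond orders sum to 2 (valence 4) → 2 H
  atom 6: C, bond orders sum to 4 (valence 4) → 0 H
  atom 7: C, bond orders sum to 3 (valence 4) → 1 H
  atom 8: C, bond orders sum to 3 (valence 4) → 1 H
  atom 9: C, bond orders sum to 4 (valence 4) → 0 H
  atom 10: Cl (halogen, monovalent) → 0 H
  atom 11: C, bond orders sum to 3 (valence 4) → 1 H
  atom 12: C, bond orders sum to 3 (valence 4) → 1 H
Total hydrogens: 13.

13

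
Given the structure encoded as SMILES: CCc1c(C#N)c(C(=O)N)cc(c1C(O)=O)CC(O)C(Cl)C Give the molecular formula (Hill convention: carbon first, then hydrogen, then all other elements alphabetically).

C15H17ClN2O4

Walk through each heavy atom and fill implicit hydrogens from standard valence (C 4, N 3, O 2, S 2, halogen 1); for lowercase aromatic atoms, an aromatic c carries 1 H when it has two neighbours and 0 H with three, and aromatic n carries 0 H:
  atom 1: C, bond orders sum to 1 (valence 4) → 3 H
  atom 2: C, bond orders sum to 2 (valence 4) → 2 H
  atom 3: aromatic c, 3 neighbours → 0 H
  atom 4: aromatic c, 3 neighbours → 0 H
  atom 5: C, bond orders sum to 4 (valence 4) → 0 H
  atom 6: N, bond orders sum to 3 (valence 3) → 0 H
  atom 7: aromatic c, 3 neighbours → 0 H
  atom 8: C, bond orders sum to 4 (valence 4) → 0 H
  atom 9: O, bond orders sum to 2 (valence 2) → 0 H
  atom 10: N, bond orders sum to 1 (valence 3) → 2 H
  atom 11: aromatic c, 2 neighbours → 1 H
  atom 12: aromatic c, 3 neighbours → 0 H
  atom 13: aromatic c, 3 neighbours → 0 H
  atom 14: C, bond orders sum to 4 (valence 4) → 0 H
  atom 15: O, bond orders sum to 1 (valence 2) → 1 H
  atom 16: O, bond orders sum to 2 (valence 2) → 0 H
  atom 17: C, bond orders sum to 2 (valence 4) → 2 H
  atom 18: C, bond orders sum to 3 (valence 4) → 1 H
  atom 19: O, bond orders sum to 1 (valence 2) → 1 H
  atom 20: C, bond orders sum to 3 (valence 4) → 1 H
  atom 21: Cl (halogen, monovalent) → 0 H
  atom 22: C, bond orders sum to 1 (valence 4) → 3 H
Totals → C:15, H:17, Cl:1, N:2, O:4.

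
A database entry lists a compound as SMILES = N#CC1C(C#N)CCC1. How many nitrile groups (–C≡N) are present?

The nitrile motif appears at heavy-atom positions 2, 5 in the SMILES.
Nitrile count: 2.

2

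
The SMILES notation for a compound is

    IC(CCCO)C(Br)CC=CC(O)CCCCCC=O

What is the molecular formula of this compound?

Walk through each heavy atom and fill implicit hydrogens from standard valence (C 4, N 3, O 2, S 2, halogen 1):
  atom 1: I (halogen, monovalent) → 0 H
  atom 2: C, bond orders sum to 3 (valence 4) → 1 H
  atom 3: C, bond orders sum to 2 (valence 4) → 2 H
  atom 4: C, bond orders sum to 2 (valence 4) → 2 H
  atom 5: C, bond orders sum to 2 (valence 4) → 2 H
  atom 6: O, bond orders sum to 1 (valence 2) → 1 H
  atom 7: C, bond orders sum to 3 (valence 4) → 1 H
  atom 8: Br (halogen, monovalent) → 0 H
  atom 9: C, bond orders sum to 2 (valence 4) → 2 H
  atom 10: C, bond orders sum to 3 (valence 4) → 1 H
  atom 11: C, bond orders sum to 3 (valence 4) → 1 H
  atom 12: C, bond orders sum to 3 (valence 4) → 1 H
  atom 13: O, bond orders sum to 1 (valence 2) → 1 H
  atom 14: C, bond orders sum to 2 (valence 4) → 2 H
  atom 15: C, bond orders sum to 2 (valence 4) → 2 H
  atom 16: C, bond orders sum to 2 (valence 4) → 2 H
  atom 17: C, bond orders sum to 2 (valence 4) → 2 H
  atom 18: C, bond orders sum to 2 (valence 4) → 2 H
  atom 19: C, bond orders sum to 3 (valence 4) → 1 H
  atom 20: O, bond orders sum to 2 (valence 2) → 0 H
Totals → C:15, H:26, Br:1, I:1, O:3.

C15H26BrIO3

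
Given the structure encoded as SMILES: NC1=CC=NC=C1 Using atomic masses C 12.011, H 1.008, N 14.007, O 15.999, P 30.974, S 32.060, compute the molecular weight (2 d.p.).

94.12 g/mol

First, the molecular formula is C5H6N2 (counting implicit H from valence).
  C: 5 × 12.011 = 60.055
  H: 6 × 1.008 = 6.048
  N: 2 × 14.007 = 28.014
Sum: 5×12.011 + 6×1.008 + 2×14.007 = 94.117 → 94.12 g/mol.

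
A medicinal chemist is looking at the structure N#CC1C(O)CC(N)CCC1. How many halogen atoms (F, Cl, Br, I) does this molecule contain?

Scan the SMILES for the halogen motif — none present.
Groups that are present: 1 hydroxyl, 1 nitrile, 1 primary amine.

0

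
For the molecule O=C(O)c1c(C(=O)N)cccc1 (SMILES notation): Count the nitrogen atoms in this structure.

1

Scan the SMILES for N atoms (remember two-letter symbols like Cl and Br are single atoms).
Nitrogen count: 1.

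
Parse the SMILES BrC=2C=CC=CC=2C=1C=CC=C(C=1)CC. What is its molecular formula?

C14H13Br

Walk through each heavy atom and fill implicit hydrogens from standard valence (C 4, N 3, O 2, S 2, halogen 1):
  atom 1: Br (halogen, monovalent) → 0 H
  atom 2: C, bond orders sum to 4 (valence 4) → 0 H
  atom 3: C, bond orders sum to 3 (valence 4) → 1 H
  atom 4: C, bond orders sum to 3 (valence 4) → 1 H
  atom 5: C, bond orders sum to 3 (valence 4) → 1 H
  atom 6: C, bond orders sum to 3 (valence 4) → 1 H
  atom 7: C, bond orders sum to 4 (valence 4) → 0 H
  atom 8: C, bond orders sum to 4 (valence 4) → 0 H
  atom 9: C, bond orders sum to 3 (valence 4) → 1 H
  atom 10: C, bond orders sum to 3 (valence 4) → 1 H
  atom 11: C, bond orders sum to 3 (valence 4) → 1 H
  atom 12: C, bond orders sum to 4 (valence 4) → 0 H
  atom 13: C, bond orders sum to 3 (valence 4) → 1 H
  atom 14: C, bond orders sum to 2 (valence 4) → 2 H
  atom 15: C, bond orders sum to 1 (valence 4) → 3 H
Totals → C:14, H:13, Br:1.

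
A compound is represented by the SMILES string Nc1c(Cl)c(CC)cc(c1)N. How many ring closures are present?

1

In SMILES, each pair of matching ring-closure digits denotes one ring-closing bond; the number of such bonds equals the number of independent rings.
Ring-closure bonds here: 1.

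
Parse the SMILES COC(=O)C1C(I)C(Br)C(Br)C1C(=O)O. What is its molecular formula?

Walk through each heavy atom and fill implicit hydrogens from standard valence (C 4, N 3, O 2, S 2, halogen 1):
  atom 1: C, bond orders sum to 1 (valence 4) → 3 H
  atom 2: O, bond orders sum to 2 (valence 2) → 0 H
  atom 3: C, bond orders sum to 4 (valence 4) → 0 H
  atom 4: O, bond orders sum to 2 (valence 2) → 0 H
  atom 5: C, bond orders sum to 3 (valence 4) → 1 H
  atom 6: C, bond orders sum to 3 (valence 4) → 1 H
  atom 7: I (halogen, monovalent) → 0 H
  atom 8: C, bond orders sum to 3 (valence 4) → 1 H
  atom 9: Br (halogen, monovalent) → 0 H
  atom 10: C, bond orders sum to 3 (valence 4) → 1 H
  atom 11: Br (halogen, monovalent) → 0 H
  atom 12: C, bond orders sum to 3 (valence 4) → 1 H
  atom 13: C, bond orders sum to 4 (valence 4) → 0 H
  atom 14: O, bond orders sum to 2 (valence 2) → 0 H
  atom 15: O, bond orders sum to 1 (valence 2) → 1 H
Totals → C:8, H:9, Br:2, I:1, O:4.
In Hill order: C8H9Br2IO4.

C8H9Br2IO4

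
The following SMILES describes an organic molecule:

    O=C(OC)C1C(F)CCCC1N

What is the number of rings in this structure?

In SMILES, each pair of matching ring-closure digits denotes one ring-closing bond; the number of such bonds equals the number of independent rings.
Ring-closure bonds here: 1.

1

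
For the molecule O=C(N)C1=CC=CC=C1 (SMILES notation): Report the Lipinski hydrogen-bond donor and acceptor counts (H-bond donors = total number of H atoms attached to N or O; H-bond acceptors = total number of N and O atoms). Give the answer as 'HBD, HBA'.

2, 2

Donors: find every N or O and count the H atoms it carries.
  atom 1 (O): bond orders sum to 2 → 0 H
  atom 3 (N): bond orders sum to 1 → 2 H
Lipinski HBD = 2.
Acceptors: N atoms = 1, O atoms = 1 → HBA = 2.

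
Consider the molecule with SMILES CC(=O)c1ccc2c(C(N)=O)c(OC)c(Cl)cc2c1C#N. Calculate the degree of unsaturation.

Molecular formula: C15H11ClN2O3.
DoU = (2C + 2 + N − H − X) / 2, where X is the halogen count and O/S are ignored.
    = (2·15 + 2 + 2 − 11 − 1) / 2 = 22 / 2 = 11.

11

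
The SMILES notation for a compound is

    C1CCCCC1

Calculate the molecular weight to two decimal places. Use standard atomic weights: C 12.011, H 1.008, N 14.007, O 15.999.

84.16 g/mol

First, the molecular formula is C6H12 (counting implicit H from valence).
  C: 6 × 12.011 = 72.066
  H: 12 × 1.008 = 12.096
Sum: 6×12.011 + 12×1.008 = 84.162 → 84.16 g/mol.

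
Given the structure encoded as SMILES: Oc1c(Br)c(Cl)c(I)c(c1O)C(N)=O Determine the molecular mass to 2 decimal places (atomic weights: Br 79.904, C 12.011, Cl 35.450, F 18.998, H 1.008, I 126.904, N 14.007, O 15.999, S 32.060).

392.37 g/mol

First, the molecular formula is C7H4BrClINO3 (counting implicit H from valence).
  Br: 1 × 79.904 = 79.904
  C: 7 × 12.011 = 84.077
  Cl: 1 × 35.450 = 35.450
  H: 4 × 1.008 = 4.032
  I: 1 × 126.904 = 126.904
  N: 1 × 14.007 = 14.007
  O: 3 × 15.999 = 47.997
Sum: 1×79.904 + 7×12.011 + 1×35.450 + 4×1.008 + 1×126.904 + 1×14.007 + 3×15.999 = 392.371 → 392.37 g/mol.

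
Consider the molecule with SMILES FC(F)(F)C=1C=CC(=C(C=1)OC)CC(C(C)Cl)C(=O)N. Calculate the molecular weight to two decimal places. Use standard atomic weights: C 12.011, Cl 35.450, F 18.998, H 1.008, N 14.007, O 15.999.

First, the molecular formula is C13H15ClF3NO2 (counting implicit H from valence).
  C: 13 × 12.011 = 156.143
  Cl: 1 × 35.450 = 35.450
  F: 3 × 18.998 = 56.994
  H: 15 × 1.008 = 15.120
  N: 1 × 14.007 = 14.007
  O: 2 × 15.999 = 31.998
Sum: 13×12.011 + 1×35.450 + 3×18.998 + 15×1.008 + 1×14.007 + 2×15.999 = 309.712 → 309.71 g/mol.

309.71 g/mol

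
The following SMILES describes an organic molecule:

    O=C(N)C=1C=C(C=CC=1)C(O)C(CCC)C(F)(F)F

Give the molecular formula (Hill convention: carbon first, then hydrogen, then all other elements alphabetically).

Walk through each heavy atom and fill implicit hydrogens from standard valence (C 4, N 3, O 2, S 2, halogen 1):
  atom 1: O, bond orders sum to 2 (valence 2) → 0 H
  atom 2: C, bond orders sum to 4 (valence 4) → 0 H
  atom 3: N, bond orders sum to 1 (valence 3) → 2 H
  atom 4: C, bond orders sum to 4 (valence 4) → 0 H
  atom 5: C, bond orders sum to 3 (valence 4) → 1 H
  atom 6: C, bond orders sum to 4 (valence 4) → 0 H
  atom 7: C, bond orders sum to 3 (valence 4) → 1 H
  atom 8: C, bond orders sum to 3 (valence 4) → 1 H
  atom 9: C, bond orders sum to 3 (valence 4) → 1 H
  atom 10: C, bond orders sum to 3 (valence 4) → 1 H
  atom 11: O, bond orders sum to 1 (valence 2) → 1 H
  atom 12: C, bond orders sum to 3 (valence 4) → 1 H
  atom 13: C, bond orders sum to 2 (valence 4) → 2 H
  atom 14: C, bond orders sum to 2 (valence 4) → 2 H
  atom 15: C, bond orders sum to 1 (valence 4) → 3 H
  atom 16: C, bond orders sum to 4 (valence 4) → 0 H
  atom 17: F (halogen, monovalent) → 0 H
  atom 18: F (halogen, monovalent) → 0 H
  atom 19: F (halogen, monovalent) → 0 H
Totals → C:13, H:16, F:3, N:1, O:2.

C13H16F3NO2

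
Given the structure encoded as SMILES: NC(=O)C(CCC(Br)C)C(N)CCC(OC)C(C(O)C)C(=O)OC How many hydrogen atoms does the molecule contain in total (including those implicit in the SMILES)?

31

Walk through each heavy atom and fill implicit hydrogens from standard valence (C 4, N 3, O 2, S 2, halogen 1):
  atom 1: N, bond orders sum to 1 (valence 3) → 2 H
  atom 2: C, bond orders sum to 4 (valence 4) → 0 H
  atom 3: O, bond orders sum to 2 (valence 2) → 0 H
  atom 4: C, bond orders sum to 3 (valence 4) → 1 H
  atom 5: C, bond orders sum to 2 (valence 4) → 2 H
  atom 6: C, bond orders sum to 2 (valence 4) → 2 H
  atom 7: C, bond orders sum to 3 (valence 4) → 1 H
  atom 8: Br (halogen, monovalent) → 0 H
  atom 9: C, bond orders sum to 1 (valence 4) → 3 H
  atom 10: C, bond orders sum to 3 (valence 4) → 1 H
  atom 11: N, bond orders sum to 1 (valence 3) → 2 H
  atom 12: C, bond orders sum to 2 (valence 4) → 2 H
  atom 13: C, bond orders sum to 2 (valence 4) → 2 H
  atom 14: C, bond orders sum to 3 (valence 4) → 1 H
  atom 15: O, bond orders sum to 2 (valence 2) → 0 H
  atom 16: C, bond orders sum to 1 (valence 4) → 3 H
  atom 17: C, bond orders sum to 3 (valence 4) → 1 H
  atom 18: C, bond orders sum to 3 (valence 4) → 1 H
  atom 19: O, bond orders sum to 1 (valence 2) → 1 H
  atom 20: C, bond orders sum to 1 (valence 4) → 3 H
  atom 21: C, bond orders sum to 4 (valence 4) → 0 H
  atom 22: O, bond orders sum to 2 (valence 2) → 0 H
  atom 23: O, bond orders sum to 2 (valence 2) → 0 H
  atom 24: C, bond orders sum to 1 (valence 4) → 3 H
Total hydrogens: 31.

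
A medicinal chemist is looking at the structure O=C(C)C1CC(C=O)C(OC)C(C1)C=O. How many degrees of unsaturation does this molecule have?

4

Degree of unsaturation = (number of rings) + (number of π bonds).
Ring closures in the SMILES: 1.
π bonds: 3 double bonds (each 1 DoU) → 3 DoU from unsaturation.
Total DoU = 1 + 3 = 4.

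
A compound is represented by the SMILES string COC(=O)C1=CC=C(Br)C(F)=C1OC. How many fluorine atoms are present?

1

Scan the SMILES for F atoms (remember two-letter symbols like Cl and Br are single atoms).
Fluorine count: 1.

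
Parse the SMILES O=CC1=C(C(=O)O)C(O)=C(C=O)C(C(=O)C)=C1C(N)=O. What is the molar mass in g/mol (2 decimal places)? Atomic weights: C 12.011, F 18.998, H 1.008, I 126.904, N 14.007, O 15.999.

First, the molecular formula is C12H9NO7 (counting implicit H from valence).
  C: 12 × 12.011 = 144.132
  H: 9 × 1.008 = 9.072
  N: 1 × 14.007 = 14.007
  O: 7 × 15.999 = 111.993
Sum: 12×12.011 + 9×1.008 + 1×14.007 + 7×15.999 = 279.204 → 279.20 g/mol.

279.20 g/mol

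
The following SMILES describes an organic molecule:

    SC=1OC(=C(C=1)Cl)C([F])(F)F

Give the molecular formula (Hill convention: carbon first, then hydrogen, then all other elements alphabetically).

C5H2ClF3OS

Walk through each heavy atom and fill implicit hydrogens from standard valence (C 4, N 3, O 2, S 2, halogen 1):
  atom 1: S, bond orders sum to 1 (valence 2) → 1 H
  atom 2: C, bond orders sum to 4 (valence 4) → 0 H
  atom 3: O, bond orders sum to 2 (valence 2) → 0 H
  atom 4: C, bond orders sum to 4 (valence 4) → 0 H
  atom 5: C, bond orders sum to 4 (valence 4) → 0 H
  atom 6: C, bond orders sum to 3 (valence 4) → 1 H
  atom 7: Cl (halogen, monovalent) → 0 H
  atom 8: C, bond orders sum to 4 (valence 4) → 0 H
  atom 9: F with explicit H count 0
  atom 10: F (halogen, monovalent) → 0 H
  atom 11: F (halogen, monovalent) → 0 H
Totals → C:5, H:2, Cl:1, F:3, O:1, S:1.
In Hill order: C5H2ClF3OS.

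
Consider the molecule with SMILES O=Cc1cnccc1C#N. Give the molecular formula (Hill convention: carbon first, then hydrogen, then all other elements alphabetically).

C7H4N2O

Walk through each heavy atom and fill implicit hydrogens from standard valence (C 4, N 3, O 2, S 2, halogen 1); for lowercase aromatic atoms, an aromatic c carries 1 H when it has two neighbours and 0 H with three, and aromatic n carries 0 H:
  atom 1: O, bond orders sum to 2 (valence 2) → 0 H
  atom 2: C, bond orders sum to 3 (valence 4) → 1 H
  atom 3: aromatic c, 3 neighbours → 0 H
  atom 4: aromatic c, 2 neighbours → 1 H
  atom 5: aromatic n, 2 neighbours → 0 H
  atom 6: aromatic c, 2 neighbours → 1 H
  atom 7: aromatic c, 2 neighbours → 1 H
  atom 8: aromatic c, 3 neighbours → 0 H
  atom 9: C, bond orders sum to 4 (valence 4) → 0 H
  atom 10: N, bond orders sum to 3 (valence 3) → 0 H
Totals → C:7, H:4, N:2, O:1.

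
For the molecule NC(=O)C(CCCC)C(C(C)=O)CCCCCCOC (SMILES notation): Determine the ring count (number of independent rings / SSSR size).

In SMILES, each pair of matching ring-closure digits denotes one ring-closing bond; the number of such bonds equals the number of independent rings.
Ring-closure bonds here: 0.

0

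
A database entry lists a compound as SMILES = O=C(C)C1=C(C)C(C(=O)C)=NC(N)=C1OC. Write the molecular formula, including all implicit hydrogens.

C11H14N2O3

Walk through each heavy atom and fill implicit hydrogens from standard valence (C 4, N 3, O 2, S 2, halogen 1):
  atom 1: O, bond orders sum to 2 (valence 2) → 0 H
  atom 2: C, bond orders sum to 4 (valence 4) → 0 H
  atom 3: C, bond orders sum to 1 (valence 4) → 3 H
  atom 4: C, bond orders sum to 4 (valence 4) → 0 H
  atom 5: C, bond orders sum to 4 (valence 4) → 0 H
  atom 6: C, bond orders sum to 1 (valence 4) → 3 H
  atom 7: C, bond orders sum to 4 (valence 4) → 0 H
  atom 8: C, bond orders sum to 4 (valence 4) → 0 H
  atom 9: O, bond orders sum to 2 (valence 2) → 0 H
  atom 10: C, bond orders sum to 1 (valence 4) → 3 H
  atom 11: N, bond orders sum to 3 (valence 3) → 0 H
  atom 12: C, bond orders sum to 4 (valence 4) → 0 H
  atom 13: N, bond orders sum to 1 (valence 3) → 2 H
  atom 14: C, bond orders sum to 4 (valence 4) → 0 H
  atom 15: O, bond orders sum to 2 (valence 2) → 0 H
  atom 16: C, bond orders sum to 1 (valence 4) → 3 H
Totals → C:11, H:14, N:2, O:3.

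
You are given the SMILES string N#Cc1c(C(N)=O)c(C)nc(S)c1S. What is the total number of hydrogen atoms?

7

Walk through each heavy atom and fill implicit hydrogens from standard valence (C 4, N 3, O 2, S 2, halogen 1); for lowercase aromatic atoms, an aromatic c carries 1 H when it has two neighbours and 0 H with three, and aromatic n carries 0 H:
  atom 1: N, bond orders sum to 3 (valence 3) → 0 H
  atom 2: C, bond orders sum to 4 (valence 4) → 0 H
  atom 3: aromatic c, 3 neighbours → 0 H
  atom 4: aromatic c, 3 neighbours → 0 H
  atom 5: C, bond orders sum to 4 (valence 4) → 0 H
  atom 6: N, bond orders sum to 1 (valence 3) → 2 H
  atom 7: O, bond orders sum to 2 (valence 2) → 0 H
  atom 8: aromatic c, 3 neighbours → 0 H
  atom 9: C, bond orders sum to 1 (valence 4) → 3 H
  atom 10: aromatic n, 2 neighbours → 0 H
  atom 11: aromatic c, 3 neighbours → 0 H
  atom 12: S, bond orders sum to 1 (valence 2) → 1 H
  atom 13: aromatic c, 3 neighbours → 0 H
  atom 14: S, bond orders sum to 1 (valence 2) → 1 H
Total hydrogens: 7.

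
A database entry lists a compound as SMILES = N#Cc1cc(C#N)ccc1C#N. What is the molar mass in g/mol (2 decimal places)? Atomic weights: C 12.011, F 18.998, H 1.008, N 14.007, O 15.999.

153.14 g/mol

First, the molecular formula is C9H3N3 (counting implicit H from valence).
  C: 9 × 12.011 = 108.099
  H: 3 × 1.008 = 3.024
  N: 3 × 14.007 = 42.021
Sum: 9×12.011 + 3×1.008 + 3×14.007 = 153.144 → 153.14 g/mol.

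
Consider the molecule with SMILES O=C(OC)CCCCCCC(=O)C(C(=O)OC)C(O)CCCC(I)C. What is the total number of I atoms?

1

Scan the SMILES for I atoms (remember two-letter symbols like Cl and Br are single atoms).
Iodine count: 1.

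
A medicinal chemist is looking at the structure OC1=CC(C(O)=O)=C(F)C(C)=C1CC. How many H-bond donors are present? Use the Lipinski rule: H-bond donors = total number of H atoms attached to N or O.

Donors: find every N or O and count the H atoms it carries.
  atom 1 (O): bond orders sum to 1 → 1 H
  atom 6 (O): bond orders sum to 1 → 1 H
  atom 7 (O): bond orders sum to 2 → 0 H
Lipinski HBD = 2.

2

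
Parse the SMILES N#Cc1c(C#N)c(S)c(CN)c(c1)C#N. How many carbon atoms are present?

Count every carbon token in the SMILES (each C, including those in ring-closure positions and inside branches).
Carbon count: 10.

10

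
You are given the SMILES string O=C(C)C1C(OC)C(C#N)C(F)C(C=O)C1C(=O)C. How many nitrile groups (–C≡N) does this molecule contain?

The nitrile motif appears at heavy-atom position 9 in the SMILES.
Other groups present: 1 aldehyde, 1 ether, 2 ketone.
Nitrile count: 1.

1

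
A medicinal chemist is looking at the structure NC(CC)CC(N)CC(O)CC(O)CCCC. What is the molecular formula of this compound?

Walk through each heavy atom and fill implicit hydrogens from standard valence (C 4, N 3, O 2, S 2, halogen 1):
  atom 1: N, bond orders sum to 1 (valence 3) → 2 H
  atom 2: C, bond orders sum to 3 (valence 4) → 1 H
  atom 3: C, bond orders sum to 2 (valence 4) → 2 H
  atom 4: C, bond orders sum to 1 (valence 4) → 3 H
  atom 5: C, bond orders sum to 2 (valence 4) → 2 H
  atom 6: C, bond orders sum to 3 (valence 4) → 1 H
  atom 7: N, bond orders sum to 1 (valence 3) → 2 H
  atom 8: C, bond orders sum to 2 (valence 4) → 2 H
  atom 9: C, bond orders sum to 3 (valence 4) → 1 H
  atom 10: O, bond orders sum to 1 (valence 2) → 1 H
  atom 11: C, bond orders sum to 2 (valence 4) → 2 H
  atom 12: C, bond orders sum to 3 (valence 4) → 1 H
  atom 13: O, bond orders sum to 1 (valence 2) → 1 H
  atom 14: C, bond orders sum to 2 (valence 4) → 2 H
  atom 15: C, bond orders sum to 2 (valence 4) → 2 H
  atom 16: C, bond orders sum to 2 (valence 4) → 2 H
  atom 17: C, bond orders sum to 1 (valence 4) → 3 H
Totals → C:13, H:30, N:2, O:2.

C13H30N2O2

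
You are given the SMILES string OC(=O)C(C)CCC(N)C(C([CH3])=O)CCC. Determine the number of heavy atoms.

16

Every atom symbol written in the SMILES (organic subset) is one heavy atom; implicit H are not written.
Heavy atoms by element → C:12, N:1, O:3.
Total: 16.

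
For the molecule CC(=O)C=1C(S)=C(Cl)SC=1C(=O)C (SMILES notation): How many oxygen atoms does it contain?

2

Scan the SMILES for O atoms (remember two-letter symbols like Cl and Br are single atoms).
Oxygen count: 2.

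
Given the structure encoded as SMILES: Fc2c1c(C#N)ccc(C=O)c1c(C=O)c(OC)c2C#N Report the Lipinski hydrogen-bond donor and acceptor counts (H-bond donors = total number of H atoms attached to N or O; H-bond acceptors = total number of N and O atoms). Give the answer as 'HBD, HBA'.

0, 5

Donors: find every N or O and count the H atoms it carries.
  atom 6 (N): bond orders sum to 3 → 0 H
  atom 11 (O): bond orders sum to 2 → 0 H
  atom 15 (O): bond orders sum to 2 → 0 H
  atom 17 (O): bond orders sum to 2 → 0 H
  atom 21 (N): bond orders sum to 3 → 0 H
Lipinski HBD = 0.
Acceptors: N atoms = 2, O atoms = 3 → HBA = 5.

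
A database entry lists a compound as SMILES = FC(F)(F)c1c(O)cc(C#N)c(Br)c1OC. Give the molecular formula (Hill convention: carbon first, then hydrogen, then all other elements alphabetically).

Walk through each heavy atom and fill implicit hydrogens from standard valence (C 4, N 3, O 2, S 2, halogen 1); for lowercase aromatic atoms, an aromatic c carries 1 H when it has two neighbours and 0 H with three, and aromatic n carries 0 H:
  atom 1: F (halogen, monovalent) → 0 H
  atom 2: C, bond orders sum to 4 (valence 4) → 0 H
  atom 3: F (halogen, monovalent) → 0 H
  atom 4: F (halogen, monovalent) → 0 H
  atom 5: aromatic c, 3 neighbours → 0 H
  atom 6: aromatic c, 3 neighbours → 0 H
  atom 7: O, bond orders sum to 1 (valence 2) → 1 H
  atom 8: aromatic c, 2 neighbours → 1 H
  atom 9: aromatic c, 3 neighbours → 0 H
  atom 10: C, bond orders sum to 4 (valence 4) → 0 H
  atom 11: N, bond orders sum to 3 (valence 3) → 0 H
  atom 12: aromatic c, 3 neighbours → 0 H
  atom 13: Br (halogen, monovalent) → 0 H
  atom 14: aromatic c, 3 neighbours → 0 H
  atom 15: O, bond orders sum to 2 (valence 2) → 0 H
  atom 16: C, bond orders sum to 1 (valence 4) → 3 H
Totals → C:9, H:5, Br:1, F:3, N:1, O:2.

C9H5BrF3NO2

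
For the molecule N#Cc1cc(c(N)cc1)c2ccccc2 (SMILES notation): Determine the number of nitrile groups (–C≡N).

The nitrile motif appears at heavy-atom position 2 in the SMILES.
Other groups present: 1 primary amine.
Nitrile count: 1.

1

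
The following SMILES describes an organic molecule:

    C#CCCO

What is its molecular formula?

C4H6O

Walk through each heavy atom and fill implicit hydrogens from standard valence (C 4, N 3, O 2, S 2, halogen 1):
  atom 1: C, bond orders sum to 3 (valence 4) → 1 H
  atom 2: C, bond orders sum to 4 (valence 4) → 0 H
  atom 3: C, bond orders sum to 2 (valence 4) → 2 H
  atom 4: C, bond orders sum to 2 (valence 4) → 2 H
  atom 5: O, bond orders sum to 1 (valence 2) → 1 H
Totals → C:4, H:6, O:1.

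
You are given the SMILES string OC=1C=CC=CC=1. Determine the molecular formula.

C6H6O

Walk through each heavy atom and fill implicit hydrogens from standard valence (C 4, N 3, O 2, S 2, halogen 1):
  atom 1: O, bond orders sum to 1 (valence 2) → 1 H
  atom 2: C, bond orders sum to 4 (valence 4) → 0 H
  atom 3: C, bond orders sum to 3 (valence 4) → 1 H
  atom 4: C, bond orders sum to 3 (valence 4) → 1 H
  atom 5: C, bond orders sum to 3 (valence 4) → 1 H
  atom 6: C, bond orders sum to 3 (valence 4) → 1 H
  atom 7: C, bond orders sum to 3 (valence 4) → 1 H
Totals → C:6, H:6, O:1.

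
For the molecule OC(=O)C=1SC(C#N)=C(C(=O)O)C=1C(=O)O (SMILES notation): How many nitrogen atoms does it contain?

1

Scan the SMILES for N atoms (remember two-letter symbols like Cl and Br are single atoms).
Nitrogen count: 1.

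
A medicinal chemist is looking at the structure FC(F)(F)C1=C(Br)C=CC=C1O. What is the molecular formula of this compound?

Walk through each heavy atom and fill implicit hydrogens from standard valence (C 4, N 3, O 2, S 2, halogen 1):
  atom 1: F (halogen, monovalent) → 0 H
  atom 2: C, bond orders sum to 4 (valence 4) → 0 H
  atom 3: F (halogen, monovalent) → 0 H
  atom 4: F (halogen, monovalent) → 0 H
  atom 5: C, bond orders sum to 4 (valence 4) → 0 H
  atom 6: C, bond orders sum to 4 (valence 4) → 0 H
  atom 7: Br (halogen, monovalent) → 0 H
  atom 8: C, bond orders sum to 3 (valence 4) → 1 H
  atom 9: C, bond orders sum to 3 (valence 4) → 1 H
  atom 10: C, bond orders sum to 3 (valence 4) → 1 H
  atom 11: C, bond orders sum to 4 (valence 4) → 0 H
  atom 12: O, bond orders sum to 1 (valence 2) → 1 H
Totals → C:7, H:4, Br:1, F:3, O:1.

C7H4BrF3O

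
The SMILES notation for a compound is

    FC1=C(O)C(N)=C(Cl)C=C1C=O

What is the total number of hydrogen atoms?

5

Walk through each heavy atom and fill implicit hydrogens from standard valence (C 4, N 3, O 2, S 2, halogen 1):
  atom 1: F (halogen, monovalent) → 0 H
  atom 2: C, bond orders sum to 4 (valence 4) → 0 H
  atom 3: C, bond orders sum to 4 (valence 4) → 0 H
  atom 4: O, bond orders sum to 1 (valence 2) → 1 H
  atom 5: C, bond orders sum to 4 (valence 4) → 0 H
  atom 6: N, bond orders sum to 1 (valence 3) → 2 H
  atom 7: C, bond orders sum to 4 (valence 4) → 0 H
  atom 8: Cl (halogen, monovalent) → 0 H
  atom 9: C, bond orders sum to 3 (valence 4) → 1 H
  atom 10: C, bond orders sum to 4 (valence 4) → 0 H
  atom 11: C, bond orders sum to 3 (valence 4) → 1 H
  atom 12: O, bond orders sum to 2 (valence 2) → 0 H
Total hydrogens: 5.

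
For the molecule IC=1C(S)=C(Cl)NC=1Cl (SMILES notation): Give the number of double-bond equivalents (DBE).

3

Degree of unsaturation = (number of rings) + (number of π bonds).
Ring closures in the SMILES: 1.
π bonds: 2 double bonds (each 1 DoU) → 2 DoU from unsaturation.
Total DoU = 1 + 2 = 3.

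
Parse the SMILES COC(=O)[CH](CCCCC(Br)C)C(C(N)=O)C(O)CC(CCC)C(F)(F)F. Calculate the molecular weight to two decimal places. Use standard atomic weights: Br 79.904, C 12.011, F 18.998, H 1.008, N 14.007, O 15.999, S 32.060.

462.35 g/mol

First, the molecular formula is C18H31BrF3NO4 (counting implicit H from valence).
  Br: 1 × 79.904 = 79.904
  C: 18 × 12.011 = 216.198
  F: 3 × 18.998 = 56.994
  H: 31 × 1.008 = 31.248
  N: 1 × 14.007 = 14.007
  O: 4 × 15.999 = 63.996
Sum: 1×79.904 + 18×12.011 + 3×18.998 + 31×1.008 + 1×14.007 + 4×15.999 = 462.347 → 462.35 g/mol.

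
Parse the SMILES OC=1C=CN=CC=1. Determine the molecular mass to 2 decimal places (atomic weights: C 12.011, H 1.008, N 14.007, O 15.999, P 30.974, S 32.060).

First, the molecular formula is C5H5NO (counting implicit H from valence).
  C: 5 × 12.011 = 60.055
  H: 5 × 1.008 = 5.040
  N: 1 × 14.007 = 14.007
  O: 1 × 15.999 = 15.999
Sum: 5×12.011 + 5×1.008 + 1×14.007 + 1×15.999 = 95.101 → 95.10 g/mol.

95.10 g/mol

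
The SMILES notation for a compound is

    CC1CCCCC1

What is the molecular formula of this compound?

C7H14

Walk through each heavy atom and fill implicit hydrogens from standard valence (C 4, N 3, O 2, S 2, halogen 1):
  atom 1: C, bond orders sum to 1 (valence 4) → 3 H
  atom 2: C, bond orders sum to 3 (valence 4) → 1 H
  atom 3: C, bond orders sum to 2 (valence 4) → 2 H
  atom 4: C, bond orders sum to 2 (valence 4) → 2 H
  atom 5: C, bond orders sum to 2 (valence 4) → 2 H
  atom 6: C, bond orders sum to 2 (valence 4) → 2 H
  atom 7: C, bond orders sum to 2 (valence 4) → 2 H
Totals → C:7, H:14.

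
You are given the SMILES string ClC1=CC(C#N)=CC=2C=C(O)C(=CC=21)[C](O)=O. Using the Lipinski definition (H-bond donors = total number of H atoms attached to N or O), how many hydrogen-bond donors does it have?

Donors: find every N or O and count the H atoms it carries.
  atom 6 (N): bond orders sum to 3 → 0 H
  atom 11 (O): bond orders sum to 1 → 1 H
  atom 16 (O): bond orders sum to 1 → 1 H
  atom 17 (O): bond orders sum to 2 → 0 H
Lipinski HBD = 2.

2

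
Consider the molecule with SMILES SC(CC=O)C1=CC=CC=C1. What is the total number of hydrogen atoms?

10

Walk through each heavy atom and fill implicit hydrogens from standard valence (C 4, N 3, O 2, S 2, halogen 1):
  atom 1: S, bond orders sum to 1 (valence 2) → 1 H
  atom 2: C, bond orders sum to 3 (valence 4) → 1 H
  atom 3: C, bond orders sum to 2 (valence 4) → 2 H
  atom 4: C, bond orders sum to 3 (valence 4) → 1 H
  atom 5: O, bond orders sum to 2 (valence 2) → 0 H
  atom 6: C, bond orders sum to 4 (valence 4) → 0 H
  atom 7: C, bond orders sum to 3 (valence 4) → 1 H
  atom 8: C, bond orders sum to 3 (valence 4) → 1 H
  atom 9: C, bond orders sum to 3 (valence 4) → 1 H
  atom 10: C, bond orders sum to 3 (valence 4) → 1 H
  atom 11: C, bond orders sum to 3 (valence 4) → 1 H
Total hydrogens: 10.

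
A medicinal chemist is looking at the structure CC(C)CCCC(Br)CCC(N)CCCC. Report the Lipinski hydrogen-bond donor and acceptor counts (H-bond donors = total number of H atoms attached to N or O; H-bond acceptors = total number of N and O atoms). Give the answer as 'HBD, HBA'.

Donors: find every N or O and count the H atoms it carries.
  atom 12 (N): bond orders sum to 1 → 2 H
Lipinski HBD = 2.
Acceptors: N atoms = 1, O atoms = 0 → HBA = 1.

2, 1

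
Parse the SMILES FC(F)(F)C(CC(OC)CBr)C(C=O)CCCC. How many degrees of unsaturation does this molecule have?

1

Degree of unsaturation = (number of rings) + (number of π bonds).
Ring closures in the SMILES: 0.
π bonds: 1 double bond (each 1 DoU) → 1 DoU from unsaturation.
Total DoU = 0 + 1 = 1.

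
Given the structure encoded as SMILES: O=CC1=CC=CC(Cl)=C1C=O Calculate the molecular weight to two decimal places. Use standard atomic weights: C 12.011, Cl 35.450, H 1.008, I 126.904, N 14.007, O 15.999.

First, the molecular formula is C8H5ClO2 (counting implicit H from valence).
  C: 8 × 12.011 = 96.088
  Cl: 1 × 35.450 = 35.450
  H: 5 × 1.008 = 5.040
  O: 2 × 15.999 = 31.998
Sum: 8×12.011 + 1×35.450 + 5×1.008 + 2×15.999 = 168.576 → 168.58 g/mol.

168.58 g/mol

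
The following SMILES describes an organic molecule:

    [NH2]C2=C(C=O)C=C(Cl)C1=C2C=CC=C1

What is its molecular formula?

C11H8ClNO

Walk through each heavy atom and fill implicit hydrogens from standard valence (C 4, N 3, O 2, S 2, halogen 1):
  atom 1: N with explicit H count 2
  atom 2: C, bond orders sum to 4 (valence 4) → 0 H
  atom 3: C, bond orders sum to 4 (valence 4) → 0 H
  atom 4: C, bond orders sum to 3 (valence 4) → 1 H
  atom 5: O, bond orders sum to 2 (valence 2) → 0 H
  atom 6: C, bond orders sum to 3 (valence 4) → 1 H
  atom 7: C, bond orders sum to 4 (valence 4) → 0 H
  atom 8: Cl (halogen, monovalent) → 0 H
  atom 9: C, bond orders sum to 4 (valence 4) → 0 H
  atom 10: C, bond orders sum to 4 (valence 4) → 0 H
  atom 11: C, bond orders sum to 3 (valence 4) → 1 H
  atom 12: C, bond orders sum to 3 (valence 4) → 1 H
  atom 13: C, bond orders sum to 3 (valence 4) → 1 H
  atom 14: C, bond orders sum to 3 (valence 4) → 1 H
Totals → C:11, H:8, Cl:1, N:1, O:1.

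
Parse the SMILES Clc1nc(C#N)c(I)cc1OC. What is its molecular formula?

C7H4ClIN2O

Walk through each heavy atom and fill implicit hydrogens from standard valence (C 4, N 3, O 2, S 2, halogen 1); for lowercase aromatic atoms, an aromatic c carries 1 H when it has two neighbours and 0 H with three, and aromatic n carries 0 H:
  atom 1: Cl (halogen, monovalent) → 0 H
  atom 2: aromatic c, 3 neighbours → 0 H
  atom 3: aromatic n, 2 neighbours → 0 H
  atom 4: aromatic c, 3 neighbours → 0 H
  atom 5: C, bond orders sum to 4 (valence 4) → 0 H
  atom 6: N, bond orders sum to 3 (valence 3) → 0 H
  atom 7: aromatic c, 3 neighbours → 0 H
  atom 8: I (halogen, monovalent) → 0 H
  atom 9: aromatic c, 2 neighbours → 1 H
  atom 10: aromatic c, 3 neighbours → 0 H
  atom 11: O, bond orders sum to 2 (valence 2) → 0 H
  atom 12: C, bond orders sum to 1 (valence 4) → 3 H
Totals → C:7, H:4, Cl:1, I:1, N:2, O:1.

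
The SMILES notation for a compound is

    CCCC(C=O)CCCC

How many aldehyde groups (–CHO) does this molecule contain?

1

The aldehyde motif appears at heavy-atom position 5 in the SMILES.
Aldehyde count: 1.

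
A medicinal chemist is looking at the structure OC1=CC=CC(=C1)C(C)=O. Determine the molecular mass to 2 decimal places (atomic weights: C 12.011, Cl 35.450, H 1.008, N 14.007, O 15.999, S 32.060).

First, the molecular formula is C8H8O2 (counting implicit H from valence).
  C: 8 × 12.011 = 96.088
  H: 8 × 1.008 = 8.064
  O: 2 × 15.999 = 31.998
Sum: 8×12.011 + 8×1.008 + 2×15.999 = 136.150 → 136.15 g/mol.

136.15 g/mol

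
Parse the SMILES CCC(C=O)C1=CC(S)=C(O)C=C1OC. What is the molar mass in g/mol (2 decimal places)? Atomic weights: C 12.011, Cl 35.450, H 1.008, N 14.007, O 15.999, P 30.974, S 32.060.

226.29 g/mol

First, the molecular formula is C11H14O3S (counting implicit H from valence).
  C: 11 × 12.011 = 132.121
  H: 14 × 1.008 = 14.112
  O: 3 × 15.999 = 47.997
  S: 1 × 32.060 = 32.060
Sum: 11×12.011 + 14×1.008 + 3×15.999 + 1×32.060 = 226.290 → 226.29 g/mol.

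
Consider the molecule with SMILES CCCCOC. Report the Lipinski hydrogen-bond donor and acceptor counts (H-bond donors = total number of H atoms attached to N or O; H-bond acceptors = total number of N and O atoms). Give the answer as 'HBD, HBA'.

Donors: find every N or O and count the H atoms it carries.
  atom 5 (O): bond orders sum to 2 → 0 H
Lipinski HBD = 0.
Acceptors: N atoms = 0, O atoms = 1 → HBA = 1.

0, 1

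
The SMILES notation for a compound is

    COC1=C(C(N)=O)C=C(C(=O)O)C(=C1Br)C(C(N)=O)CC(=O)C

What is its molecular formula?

C14H15BrN2O6

Walk through each heavy atom and fill implicit hydrogens from standard valence (C 4, N 3, O 2, S 2, halogen 1):
  atom 1: C, bond orders sum to 1 (valence 4) → 3 H
  atom 2: O, bond orders sum to 2 (valence 2) → 0 H
  atom 3: C, bond orders sum to 4 (valence 4) → 0 H
  atom 4: C, bond orders sum to 4 (valence 4) → 0 H
  atom 5: C, bond orders sum to 4 (valence 4) → 0 H
  atom 6: N, bond orders sum to 1 (valence 3) → 2 H
  atom 7: O, bond orders sum to 2 (valence 2) → 0 H
  atom 8: C, bond orders sum to 3 (valence 4) → 1 H
  atom 9: C, bond orders sum to 4 (valence 4) → 0 H
  atom 10: C, bond orders sum to 4 (valence 4) → 0 H
  atom 11: O, bond orders sum to 2 (valence 2) → 0 H
  atom 12: O, bond orders sum to 1 (valence 2) → 1 H
  atom 13: C, bond orders sum to 4 (valence 4) → 0 H
  atom 14: C, bond orders sum to 4 (valence 4) → 0 H
  atom 15: Br (halogen, monovalent) → 0 H
  atom 16: C, bond orders sum to 3 (valence 4) → 1 H
  atom 17: C, bond orders sum to 4 (valence 4) → 0 H
  atom 18: N, bond orders sum to 1 (valence 3) → 2 H
  atom 19: O, bond orders sum to 2 (valence 2) → 0 H
  atom 20: C, bond orders sum to 2 (valence 4) → 2 H
  atom 21: C, bond orders sum to 4 (valence 4) → 0 H
  atom 22: O, bond orders sum to 2 (valence 2) → 0 H
  atom 23: C, bond orders sum to 1 (valence 4) → 3 H
Totals → C:14, H:15, Br:1, N:2, O:6.
In Hill order: C14H15BrN2O6.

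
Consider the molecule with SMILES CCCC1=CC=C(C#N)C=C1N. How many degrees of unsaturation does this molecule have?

6

Molecular formula: C10H12N2.
DoU = (2C + 2 + N − H − X) / 2, where X is the halogen count and O/S are ignored.
    = (2·10 + 2 + 2 − 12 − 0) / 2 = 12 / 2 = 6.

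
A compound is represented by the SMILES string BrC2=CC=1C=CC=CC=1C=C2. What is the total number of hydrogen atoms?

Walk through each heavy atom and fill implicit hydrogens from standard valence (C 4, N 3, O 2, S 2, halogen 1):
  atom 1: Br (halogen, monovalent) → 0 H
  atom 2: C, bond orders sum to 4 (valence 4) → 0 H
  atom 3: C, bond orders sum to 3 (valence 4) → 1 H
  atom 4: C, bond orders sum to 4 (valence 4) → 0 H
  atom 5: C, bond orders sum to 3 (valence 4) → 1 H
  atom 6: C, bond orders sum to 3 (valence 4) → 1 H
  atom 7: C, bond orders sum to 3 (valence 4) → 1 H
  atom 8: C, bond orders sum to 3 (valence 4) → 1 H
  atom 9: C, bond orders sum to 4 (valence 4) → 0 H
  atom 10: C, bond orders sum to 3 (valence 4) → 1 H
  atom 11: C, bond orders sum to 3 (valence 4) → 1 H
Total hydrogens: 7.

7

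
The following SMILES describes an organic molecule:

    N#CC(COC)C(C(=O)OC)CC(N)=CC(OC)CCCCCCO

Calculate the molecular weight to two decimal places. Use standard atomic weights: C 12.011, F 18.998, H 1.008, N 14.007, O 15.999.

First, the molecular formula is C18H32N2O5 (counting implicit H from valence).
  C: 18 × 12.011 = 216.198
  H: 32 × 1.008 = 32.256
  N: 2 × 14.007 = 28.014
  O: 5 × 15.999 = 79.995
Sum: 18×12.011 + 32×1.008 + 2×14.007 + 5×15.999 = 356.463 → 356.46 g/mol.

356.46 g/mol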